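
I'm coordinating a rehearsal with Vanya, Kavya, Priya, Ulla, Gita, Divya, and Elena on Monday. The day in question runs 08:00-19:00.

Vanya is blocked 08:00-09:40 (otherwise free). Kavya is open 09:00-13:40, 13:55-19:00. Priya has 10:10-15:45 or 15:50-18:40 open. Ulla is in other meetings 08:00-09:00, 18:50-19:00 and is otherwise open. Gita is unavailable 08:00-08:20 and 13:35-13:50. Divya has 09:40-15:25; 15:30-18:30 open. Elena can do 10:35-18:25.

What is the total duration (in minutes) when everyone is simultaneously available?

440

Vanya free: 09:40-19:00 (invert busy blocks within the working day).
Kavya free: 09:00-13:40, 13:55-19:00.
Priya free: 10:10-15:45, 15:50-18:40.
Ulla free: 09:00-18:50 (invert busy blocks within the working day).
Gita free: 08:20-13:35, 13:50-19:00 (invert busy blocks within the working day).
Divya free: 09:40-15:25, 15:30-18:30.
Elena free: 10:35-18:25.
Vanya ∩ Kavya: 09:40-13:40, 13:55-19:00.
Vanya ∩ Kavya ∩ Priya: 10:10-13:40, 13:55-15:45, 15:50-18:40.
Vanya ∩ Kavya ∩ Priya ∩ Ulla: 10:10-13:40, 13:55-15:45, 15:50-18:40.
Vanya ∩ Kavya ∩ Priya ∩ Ulla ∩ Gita: 10:10-13:35, 13:55-15:45, 15:50-18:40.
Vanya ∩ Kavya ∩ Priya ∩ Ulla ∩ Gita ∩ Divya: 10:10-13:35, 13:55-15:25, 15:30-15:45, 15:50-18:30.
Vanya ∩ Kavya ∩ Priya ∩ Ulla ∩ Gita ∩ Divya ∩ Elena: 10:35-13:35, 13:55-15:25, 15:30-15:45, 15:50-18:25.
Those are the intersection windows.
Summing the common windows: 180 + 90 + 15 + 155 = 440 minutes.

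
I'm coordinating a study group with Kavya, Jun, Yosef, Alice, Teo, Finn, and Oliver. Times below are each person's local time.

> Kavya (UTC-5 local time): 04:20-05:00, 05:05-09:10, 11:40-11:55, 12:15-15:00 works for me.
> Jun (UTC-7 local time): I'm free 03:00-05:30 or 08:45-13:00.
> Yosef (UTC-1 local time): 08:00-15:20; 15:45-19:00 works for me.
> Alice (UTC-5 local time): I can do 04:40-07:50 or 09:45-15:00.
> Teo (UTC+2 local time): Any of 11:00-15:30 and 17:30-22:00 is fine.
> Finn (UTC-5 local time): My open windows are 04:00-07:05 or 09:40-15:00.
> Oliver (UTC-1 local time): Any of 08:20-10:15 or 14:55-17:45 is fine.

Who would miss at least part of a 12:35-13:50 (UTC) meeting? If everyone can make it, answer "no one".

Kavya in UTC: 09:20-10:00, 10:05-14:10, 16:40-16:55, 17:15-20:00 (add 5h to convert from UTC-5).
Jun in UTC: 10:00-12:30, 15:45-20:00 (add 7h to convert from UTC-7).
Yosef in UTC: 09:00-16:20, 16:45-20:00 (add 1h to convert from UTC-1).
Alice in UTC: 09:40-12:50, 14:45-20:00 (add 5h to convert from UTC-5).
Teo in UTC: 09:00-13:30, 15:30-20:00 (subtract 2h to convert from UTC+2).
Finn in UTC: 09:00-12:05, 14:40-20:00 (add 5h to convert from UTC-5).
Oliver in UTC: 09:20-11:15, 15:55-18:45 (add 1h to convert from UTC-1).
Kavya: free for 12:35-13:50. Jun: not fully free for 12:35-13:50. Yosef: free for 12:35-13:50. Alice: not fully free for 12:35-13:50. Teo: not fully free for 12:35-13:50. Finn: not fully free for 12:35-13:50. Oliver: not fully free for 12:35-13:50.

Alice, Finn, Jun, Oliver, Teo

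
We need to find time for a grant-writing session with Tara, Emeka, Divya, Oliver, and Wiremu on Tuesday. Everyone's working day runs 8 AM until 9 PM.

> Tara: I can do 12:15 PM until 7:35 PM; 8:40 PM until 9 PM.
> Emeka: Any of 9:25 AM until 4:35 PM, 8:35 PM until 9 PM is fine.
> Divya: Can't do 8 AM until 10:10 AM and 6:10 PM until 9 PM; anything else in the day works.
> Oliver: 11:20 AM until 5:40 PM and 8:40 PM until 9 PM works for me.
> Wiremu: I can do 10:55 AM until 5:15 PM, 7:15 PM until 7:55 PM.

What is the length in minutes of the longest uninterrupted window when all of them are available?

Tara free: 12:15-19:35, 20:40-21:00.
Emeka free: 09:25-16:35, 20:35-21:00.
Divya free: 10:10-18:10 (invert busy blocks within the working day).
Oliver free: 11:20-17:40, 20:40-21:00.
Wiremu free: 10:55-17:15, 19:15-19:55.
Tara ∩ Emeka: 12:15-16:35, 20:40-21:00.
Tara ∩ Emeka ∩ Divya: 12:15-16:35.
Tara ∩ Emeka ∩ Divya ∩ Oliver: 12:15-16:35.
Tara ∩ Emeka ∩ Divya ∩ Oliver ∩ Wiremu: 12:15-16:35.
The longest is 12:15-16:35 at 260 minutes.

260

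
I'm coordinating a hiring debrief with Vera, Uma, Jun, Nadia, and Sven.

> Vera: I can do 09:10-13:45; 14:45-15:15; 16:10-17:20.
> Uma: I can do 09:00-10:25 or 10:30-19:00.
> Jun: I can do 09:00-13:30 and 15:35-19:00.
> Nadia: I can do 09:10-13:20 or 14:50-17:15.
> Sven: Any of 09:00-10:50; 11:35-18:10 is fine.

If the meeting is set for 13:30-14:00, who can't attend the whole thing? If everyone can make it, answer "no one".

Vera: not fully free for 13:30-14:00. Uma: free for 13:30-14:00. Jun: not fully free for 13:30-14:00. Nadia: not fully free for 13:30-14:00. Sven: free for 13:30-14:00.

Jun, Nadia, Vera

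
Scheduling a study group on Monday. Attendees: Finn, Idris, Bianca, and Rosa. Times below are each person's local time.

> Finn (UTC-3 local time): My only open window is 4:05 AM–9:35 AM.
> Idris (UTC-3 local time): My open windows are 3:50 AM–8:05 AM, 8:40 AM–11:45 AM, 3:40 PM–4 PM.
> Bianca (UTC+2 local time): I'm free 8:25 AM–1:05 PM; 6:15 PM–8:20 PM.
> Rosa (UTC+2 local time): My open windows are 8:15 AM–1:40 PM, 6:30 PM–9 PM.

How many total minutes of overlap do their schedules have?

240

Finn in UTC: 07:05-12:35 (add 3h to convert from UTC-3).
Idris in UTC: 06:50-11:05, 11:40-14:45, 18:40-19:00 (add 3h to convert from UTC-3).
Bianca in UTC: 06:25-11:05, 16:15-18:20 (subtract 2h to convert from UTC+2).
Rosa in UTC: 06:15-11:40, 16:30-19:00 (subtract 2h to convert from UTC+2).
Finn ∩ Idris: 07:05-11:05, 11:40-12:35.
Finn ∩ Idris ∩ Bianca: 07:05-11:05.
Finn ∩ Idris ∩ Bianca ∩ Rosa: 07:05-11:05.
Those are the intersection windows.
That's a single block of 240 minutes.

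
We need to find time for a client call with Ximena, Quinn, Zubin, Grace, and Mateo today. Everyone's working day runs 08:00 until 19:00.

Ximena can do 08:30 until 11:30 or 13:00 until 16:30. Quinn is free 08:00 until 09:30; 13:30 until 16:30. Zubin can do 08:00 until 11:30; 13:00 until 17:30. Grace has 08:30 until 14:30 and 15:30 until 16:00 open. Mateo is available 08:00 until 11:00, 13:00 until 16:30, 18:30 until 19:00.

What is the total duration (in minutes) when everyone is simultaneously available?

150

Ximena ∩ Quinn: 08:30-09:30, 13:30-16:30.
Ximena ∩ Quinn ∩ Zubin: 08:30-09:30, 13:30-16:30.
Ximena ∩ Quinn ∩ Zubin ∩ Grace: 08:30-09:30, 13:30-14:30, 15:30-16:00.
Ximena ∩ Quinn ∩ Zubin ∩ Grace ∩ Mateo: 08:30-09:30, 13:30-14:30, 15:30-16:00.
Summing the common windows: 60 + 60 + 30 = 150 minutes.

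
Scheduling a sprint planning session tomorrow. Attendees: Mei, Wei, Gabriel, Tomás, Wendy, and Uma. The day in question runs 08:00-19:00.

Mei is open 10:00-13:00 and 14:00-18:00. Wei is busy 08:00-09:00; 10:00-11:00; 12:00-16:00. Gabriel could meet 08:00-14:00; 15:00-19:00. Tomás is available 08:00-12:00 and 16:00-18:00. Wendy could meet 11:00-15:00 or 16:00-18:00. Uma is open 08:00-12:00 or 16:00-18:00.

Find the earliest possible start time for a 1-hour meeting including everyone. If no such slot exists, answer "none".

11:00

Mei free: 10:00-13:00, 14:00-18:00.
Wei free: 09:00-10:00, 11:00-12:00, 16:00-19:00 (invert busy blocks within the working day).
Gabriel free: 08:00-14:00, 15:00-19:00.
Tomás free: 08:00-12:00, 16:00-18:00.
Wendy free: 11:00-15:00, 16:00-18:00.
Uma free: 08:00-12:00, 16:00-18:00.
Mei ∩ Wei: 11:00-12:00, 16:00-18:00.
Mei ∩ Wei ∩ Gabriel: 11:00-12:00, 16:00-18:00.
Mei ∩ Wei ∩ Gabriel ∩ Tomás: 11:00-12:00, 16:00-18:00.
Mei ∩ Wei ∩ Gabriel ∩ Tomás ∩ Wendy: 11:00-12:00, 16:00-18:00.
Mei ∩ Wei ∩ Gabriel ∩ Tomás ∩ Wendy ∩ Uma: 11:00-12:00, 16:00-18:00.
The first common window of at least 60 minutes is 11:00-12:00, so the earliest start is 11:00.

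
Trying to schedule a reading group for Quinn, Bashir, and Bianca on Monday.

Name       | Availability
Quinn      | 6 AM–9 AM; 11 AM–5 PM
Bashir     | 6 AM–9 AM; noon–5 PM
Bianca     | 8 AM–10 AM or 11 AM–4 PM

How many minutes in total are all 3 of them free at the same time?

Quinn ∩ Bashir: 06:00-09:00, 12:00-17:00.
Quinn ∩ Bashir ∩ Bianca: 08:00-09:00, 12:00-16:00.
Summing the common windows: 60 + 240 = 300 minutes.

300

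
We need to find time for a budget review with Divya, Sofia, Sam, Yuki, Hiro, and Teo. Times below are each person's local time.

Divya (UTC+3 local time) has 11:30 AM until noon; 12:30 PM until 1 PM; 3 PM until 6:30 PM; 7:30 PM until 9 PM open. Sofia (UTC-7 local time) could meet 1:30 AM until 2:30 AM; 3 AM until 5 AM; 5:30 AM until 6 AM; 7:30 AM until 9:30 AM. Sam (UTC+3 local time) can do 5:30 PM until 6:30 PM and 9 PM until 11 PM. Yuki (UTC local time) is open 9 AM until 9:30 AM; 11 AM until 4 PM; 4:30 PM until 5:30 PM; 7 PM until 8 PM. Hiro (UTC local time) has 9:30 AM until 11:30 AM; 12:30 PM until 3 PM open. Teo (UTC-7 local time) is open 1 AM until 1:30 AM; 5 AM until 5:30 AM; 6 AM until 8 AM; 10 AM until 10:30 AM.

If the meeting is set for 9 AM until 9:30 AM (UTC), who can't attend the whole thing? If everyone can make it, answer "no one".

Divya in UTC: 08:30-09:00, 09:30-10:00, 12:00-15:30, 16:30-18:00 (subtract 3h to convert from UTC+3).
Sofia in UTC: 08:30-09:30, 10:00-12:00, 12:30-13:00, 14:30-16:30 (add 7h to convert from UTC-7).
Sam in UTC: 14:30-15:30, 18:00-20:00 (subtract 3h to convert from UTC+3).
Yuki in UTC: 09:00-09:30, 11:00-16:00, 16:30-17:30, 19:00-20:00.
Hiro in UTC: 09:30-11:30, 12:30-15:00.
Teo in UTC: 08:00-08:30, 12:00-12:30, 13:00-15:00, 17:00-17:30 (add 7h to convert from UTC-7).
Divya: not fully free for 09:00-09:30. Sofia: free for 09:00-09:30. Sam: not fully free for 09:00-09:30. Yuki: free for 09:00-09:30. Hiro: not fully free for 09:00-09:30. Teo: not fully free for 09:00-09:30.

Divya, Hiro, Sam, Teo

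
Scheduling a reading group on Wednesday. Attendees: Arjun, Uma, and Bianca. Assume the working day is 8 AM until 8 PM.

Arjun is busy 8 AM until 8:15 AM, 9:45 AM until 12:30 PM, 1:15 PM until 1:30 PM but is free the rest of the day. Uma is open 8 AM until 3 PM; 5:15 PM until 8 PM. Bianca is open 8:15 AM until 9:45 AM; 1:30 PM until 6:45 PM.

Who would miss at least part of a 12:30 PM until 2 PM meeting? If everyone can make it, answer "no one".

Arjun, Bianca

Arjun free: 08:15-09:45, 12:30-13:15, 13:30-20:00 (invert busy blocks within the working day).
Uma free: 08:00-15:00, 17:15-20:00.
Bianca free: 08:15-09:45, 13:30-18:45.
Arjun: not fully free for 12:30-14:00. Uma: free for 12:30-14:00. Bianca: not fully free for 12:30-14:00.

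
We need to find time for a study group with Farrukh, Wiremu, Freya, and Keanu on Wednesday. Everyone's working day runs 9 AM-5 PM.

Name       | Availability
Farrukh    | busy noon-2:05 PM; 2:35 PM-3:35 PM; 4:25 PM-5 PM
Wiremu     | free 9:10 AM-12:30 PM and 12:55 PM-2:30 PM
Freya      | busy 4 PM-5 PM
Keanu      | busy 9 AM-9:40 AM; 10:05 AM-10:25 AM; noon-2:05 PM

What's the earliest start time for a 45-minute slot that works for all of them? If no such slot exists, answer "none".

Farrukh free: 09:00-12:00, 14:05-14:35, 15:35-16:25 (invert busy blocks within the working day).
Wiremu free: 09:10-12:30, 12:55-14:30.
Freya free: 09:00-16:00 (invert busy blocks within the working day).
Keanu free: 09:40-10:05, 10:25-12:00, 14:05-17:00 (invert busy blocks within the working day).
Farrukh ∩ Wiremu: 09:10-12:00, 14:05-14:30.
Farrukh ∩ Wiremu ∩ Freya: 09:10-12:00, 14:05-14:30.
Farrukh ∩ Wiremu ∩ Freya ∩ Keanu: 09:40-10:05, 10:25-12:00, 14:05-14:30.
Those are the intersection windows.
The first common window of at least 45 minutes is 10:25-12:00, so the earliest start is 10:25.

10:25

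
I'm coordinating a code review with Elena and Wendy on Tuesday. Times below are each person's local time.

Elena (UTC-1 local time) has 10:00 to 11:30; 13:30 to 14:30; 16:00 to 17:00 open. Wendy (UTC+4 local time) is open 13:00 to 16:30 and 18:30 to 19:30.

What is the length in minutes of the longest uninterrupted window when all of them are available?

Elena in UTC: 11:00-12:30, 14:30-15:30, 17:00-18:00 (add 1h to convert from UTC-1).
Wendy in UTC: 09:00-12:30, 14:30-15:30 (subtract 4h to convert from UTC+4).
Elena ∩ Wendy: 11:00-12:30, 14:30-15:30.
The longest is 11:00-12:30 at 90 minutes.

90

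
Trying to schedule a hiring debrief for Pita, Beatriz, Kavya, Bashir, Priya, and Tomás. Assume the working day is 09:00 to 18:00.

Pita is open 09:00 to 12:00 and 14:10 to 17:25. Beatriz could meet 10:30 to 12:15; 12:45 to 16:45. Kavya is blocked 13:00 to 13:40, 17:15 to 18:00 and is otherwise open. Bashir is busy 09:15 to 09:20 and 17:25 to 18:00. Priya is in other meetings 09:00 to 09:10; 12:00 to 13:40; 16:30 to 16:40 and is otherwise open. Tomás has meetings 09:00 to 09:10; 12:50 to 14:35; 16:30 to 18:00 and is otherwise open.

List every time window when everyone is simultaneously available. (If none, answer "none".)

Pita free: 09:00-12:00, 14:10-17:25.
Beatriz free: 10:30-12:15, 12:45-16:45.
Kavya free: 09:00-13:00, 13:40-17:15 (invert busy blocks within the working day).
Bashir free: 09:00-09:15, 09:20-17:25 (invert busy blocks within the working day).
Priya free: 09:10-12:00, 13:40-16:30, 16:40-18:00 (invert busy blocks within the working day).
Tomás free: 09:10-12:50, 14:35-16:30 (invert busy blocks within the working day).
Pita ∩ Beatriz: 10:30-12:00, 14:10-16:45.
Pita ∩ Beatriz ∩ Kavya: 10:30-12:00, 14:10-16:45.
Pita ∩ Beatriz ∩ Kavya ∩ Bashir: 10:30-12:00, 14:10-16:45.
Pita ∩ Beatriz ∩ Kavya ∩ Bashir ∩ Priya: 10:30-12:00, 14:10-16:30, 16:40-16:45.
Pita ∩ Beatriz ∩ Kavya ∩ Bashir ∩ Priya ∩ Tomás: 10:30-12:00, 14:35-16:30.
Those are the intersection windows.

10:30-12:00, 14:35-16:30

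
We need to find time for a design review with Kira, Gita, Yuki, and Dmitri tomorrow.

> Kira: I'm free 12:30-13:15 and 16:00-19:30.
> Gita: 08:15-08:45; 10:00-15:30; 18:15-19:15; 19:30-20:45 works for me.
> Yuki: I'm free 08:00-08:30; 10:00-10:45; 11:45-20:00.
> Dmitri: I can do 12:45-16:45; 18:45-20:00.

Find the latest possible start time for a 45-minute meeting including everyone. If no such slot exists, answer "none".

Kira ∩ Gita: 12:30-13:15, 18:15-19:15.
Kira ∩ Gita ∩ Yuki: 12:30-13:15, 18:15-19:15.
Kira ∩ Gita ∩ Yuki ∩ Dmitri: 12:45-13:15, 18:45-19:15.
No common window is at least 45 minutes long.

none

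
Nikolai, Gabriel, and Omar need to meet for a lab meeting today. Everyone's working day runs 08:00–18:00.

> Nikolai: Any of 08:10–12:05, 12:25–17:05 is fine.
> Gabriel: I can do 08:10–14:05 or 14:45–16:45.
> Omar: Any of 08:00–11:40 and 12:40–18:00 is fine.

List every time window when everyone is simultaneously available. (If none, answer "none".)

Nikolai ∩ Gabriel: 08:10-12:05, 12:25-14:05, 14:45-16:45.
Nikolai ∩ Gabriel ∩ Omar: 08:10-11:40, 12:40-14:05, 14:45-16:45.
Those are the intersection windows.

08:10-11:40, 12:40-14:05, 14:45-16:45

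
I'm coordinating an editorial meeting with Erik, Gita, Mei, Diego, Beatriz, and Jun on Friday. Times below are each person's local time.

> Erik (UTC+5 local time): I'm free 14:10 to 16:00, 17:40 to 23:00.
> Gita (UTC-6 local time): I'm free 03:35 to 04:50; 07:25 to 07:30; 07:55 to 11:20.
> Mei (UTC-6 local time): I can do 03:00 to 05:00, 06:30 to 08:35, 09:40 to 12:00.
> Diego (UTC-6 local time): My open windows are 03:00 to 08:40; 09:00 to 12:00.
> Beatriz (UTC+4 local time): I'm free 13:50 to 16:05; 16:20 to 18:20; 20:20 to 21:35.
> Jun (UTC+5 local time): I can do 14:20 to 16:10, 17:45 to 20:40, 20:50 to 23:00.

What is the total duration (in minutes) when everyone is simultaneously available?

150

Erik in UTC: 09:10-11:00, 12:40-18:00 (subtract 5h to convert from UTC+5).
Gita in UTC: 09:35-10:50, 13:25-13:30, 13:55-17:20 (add 6h to convert from UTC-6).
Mei in UTC: 09:00-11:00, 12:30-14:35, 15:40-18:00 (add 6h to convert from UTC-6).
Diego in UTC: 09:00-14:40, 15:00-18:00 (add 6h to convert from UTC-6).
Beatriz in UTC: 09:50-12:05, 12:20-14:20, 16:20-17:35 (subtract 4h to convert from UTC+4).
Jun in UTC: 09:20-11:10, 12:45-15:40, 15:50-18:00 (subtract 5h to convert from UTC+5).
Erik ∩ Gita: 09:35-10:50, 13:25-13:30, 13:55-17:20.
Erik ∩ Gita ∩ Mei: 09:35-10:50, 13:25-13:30, 13:55-14:35, 15:40-17:20.
Erik ∩ Gita ∩ Mei ∩ Diego: 09:35-10:50, 13:25-13:30, 13:55-14:35, 15:40-17:20.
Erik ∩ Gita ∩ Mei ∩ Diego ∩ Beatriz: 09:50-10:50, 13:25-13:30, 13:55-14:20, 16:20-17:20.
Erik ∩ Gita ∩ Mei ∩ Diego ∩ Beatriz ∩ Jun: 09:50-10:50, 13:25-13:30, 13:55-14:20, 16:20-17:20.
Summing the common windows: 60 + 5 + 25 + 60 = 150 minutes.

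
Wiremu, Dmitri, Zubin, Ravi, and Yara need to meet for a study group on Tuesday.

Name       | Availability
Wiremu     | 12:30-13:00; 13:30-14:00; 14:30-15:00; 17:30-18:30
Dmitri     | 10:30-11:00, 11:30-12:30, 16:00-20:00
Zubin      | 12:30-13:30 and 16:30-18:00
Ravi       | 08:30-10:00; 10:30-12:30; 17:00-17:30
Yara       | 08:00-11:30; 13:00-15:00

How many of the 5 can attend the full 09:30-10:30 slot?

Yara can make the full 09:30-10:30 slot — that's 1.

1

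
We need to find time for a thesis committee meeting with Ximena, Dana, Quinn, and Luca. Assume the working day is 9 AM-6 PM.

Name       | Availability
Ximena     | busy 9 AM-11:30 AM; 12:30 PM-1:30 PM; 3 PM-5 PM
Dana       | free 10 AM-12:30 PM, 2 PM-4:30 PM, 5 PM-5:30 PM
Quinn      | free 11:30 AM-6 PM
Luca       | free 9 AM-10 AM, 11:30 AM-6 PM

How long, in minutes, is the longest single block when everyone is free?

60

Ximena free: 11:30-12:30, 13:30-15:00, 17:00-18:00 (invert busy blocks within the working day).
Dana free: 10:00-12:30, 14:00-16:30, 17:00-17:30.
Quinn free: 11:30-18:00.
Luca free: 09:00-10:00, 11:30-18:00.
Ximena ∩ Dana: 11:30-12:30, 14:00-15:00, 17:00-17:30.
Ximena ∩ Dana ∩ Quinn: 11:30-12:30, 14:00-15:00, 17:00-17:30.
Ximena ∩ Dana ∩ Quinn ∩ Luca: 11:30-12:30, 14:00-15:00, 17:00-17:30.
The longest is 11:30-12:30 at 60 minutes.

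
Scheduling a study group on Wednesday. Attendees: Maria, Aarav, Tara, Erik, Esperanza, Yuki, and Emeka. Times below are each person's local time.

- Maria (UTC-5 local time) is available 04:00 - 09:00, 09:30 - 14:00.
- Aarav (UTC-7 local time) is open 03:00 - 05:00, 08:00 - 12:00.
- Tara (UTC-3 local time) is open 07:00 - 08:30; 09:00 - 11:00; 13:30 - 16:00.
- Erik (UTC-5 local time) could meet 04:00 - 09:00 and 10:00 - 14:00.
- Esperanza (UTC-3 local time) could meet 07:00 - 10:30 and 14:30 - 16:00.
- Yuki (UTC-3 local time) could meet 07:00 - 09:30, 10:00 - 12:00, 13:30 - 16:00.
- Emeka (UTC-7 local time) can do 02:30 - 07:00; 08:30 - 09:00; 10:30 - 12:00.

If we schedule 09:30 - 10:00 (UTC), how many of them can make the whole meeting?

Maria in UTC: 09:00-14:00, 14:30-19:00 (add 5h to convert from UTC-5).
Aarav in UTC: 10:00-12:00, 15:00-19:00 (add 7h to convert from UTC-7).
Tara in UTC: 10:00-11:30, 12:00-14:00, 16:30-19:00 (add 3h to convert from UTC-3).
Erik in UTC: 09:00-14:00, 15:00-19:00 (add 5h to convert from UTC-5).
Esperanza in UTC: 10:00-13:30, 17:30-19:00 (add 3h to convert from UTC-3).
Yuki in UTC: 10:00-12:30, 13:00-15:00, 16:30-19:00 (add 3h to convert from UTC-3).
Emeka in UTC: 09:30-14:00, 15:30-16:00, 17:30-19:00 (add 7h to convert from UTC-7).
Maria, Erik, and Emeka can make the full 09:30-10:00 slot — that's 3.

3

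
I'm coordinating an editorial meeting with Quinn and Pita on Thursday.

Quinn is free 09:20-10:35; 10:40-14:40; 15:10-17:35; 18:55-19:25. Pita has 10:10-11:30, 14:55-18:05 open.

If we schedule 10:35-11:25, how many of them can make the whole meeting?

Pita can make the full 10:35-11:25 slot — that's 1.

1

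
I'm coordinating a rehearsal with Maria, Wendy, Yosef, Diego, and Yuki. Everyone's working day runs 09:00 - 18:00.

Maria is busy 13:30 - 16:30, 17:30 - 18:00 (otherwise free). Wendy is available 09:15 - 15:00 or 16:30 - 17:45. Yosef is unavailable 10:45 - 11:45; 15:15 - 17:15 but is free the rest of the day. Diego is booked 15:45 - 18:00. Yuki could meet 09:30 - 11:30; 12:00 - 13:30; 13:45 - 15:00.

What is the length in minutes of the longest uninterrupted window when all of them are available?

Maria free: 09:00-13:30, 16:30-17:30 (invert busy blocks within the working day).
Wendy free: 09:15-15:00, 16:30-17:45.
Yosef free: 09:00-10:45, 11:45-15:15, 17:15-18:00 (invert busy blocks within the working day).
Diego free: 09:00-15:45 (invert busy blocks within the working day).
Yuki free: 09:30-11:30, 12:00-13:30, 13:45-15:00.
Maria ∩ Wendy: 09:15-13:30, 16:30-17:30.
Maria ∩ Wendy ∩ Yosef: 09:15-10:45, 11:45-13:30, 17:15-17:30.
Maria ∩ Wendy ∩ Yosef ∩ Diego: 09:15-10:45, 11:45-13:30.
Maria ∩ Wendy ∩ Yosef ∩ Diego ∩ Yuki: 09:30-10:45, 12:00-13:30.
The longest is 12:00-13:30 at 90 minutes.

90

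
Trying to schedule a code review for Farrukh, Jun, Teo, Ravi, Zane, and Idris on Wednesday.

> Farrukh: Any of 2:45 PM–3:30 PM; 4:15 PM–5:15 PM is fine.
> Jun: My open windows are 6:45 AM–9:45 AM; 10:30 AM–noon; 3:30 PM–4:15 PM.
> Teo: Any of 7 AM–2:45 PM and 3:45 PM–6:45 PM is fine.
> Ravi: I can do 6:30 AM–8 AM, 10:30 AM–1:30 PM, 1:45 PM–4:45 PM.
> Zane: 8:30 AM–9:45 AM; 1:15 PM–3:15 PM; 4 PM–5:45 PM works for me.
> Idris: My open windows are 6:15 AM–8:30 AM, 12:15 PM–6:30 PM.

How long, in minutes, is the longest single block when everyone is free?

Farrukh ∩ Jun: ∅.
Farrukh ∩ Jun ∩ Teo: ∅.
Farrukh ∩ Jun ∩ Teo ∩ Ravi: ∅.
Farrukh ∩ Jun ∩ Teo ∩ Ravi ∩ Zane: ∅.
Farrukh ∩ Jun ∩ Teo ∩ Ravi ∩ Zane ∩ Idris: ∅.
There is no time when everyone is free.
No common window exists, so the longest block is 0 minutes.

0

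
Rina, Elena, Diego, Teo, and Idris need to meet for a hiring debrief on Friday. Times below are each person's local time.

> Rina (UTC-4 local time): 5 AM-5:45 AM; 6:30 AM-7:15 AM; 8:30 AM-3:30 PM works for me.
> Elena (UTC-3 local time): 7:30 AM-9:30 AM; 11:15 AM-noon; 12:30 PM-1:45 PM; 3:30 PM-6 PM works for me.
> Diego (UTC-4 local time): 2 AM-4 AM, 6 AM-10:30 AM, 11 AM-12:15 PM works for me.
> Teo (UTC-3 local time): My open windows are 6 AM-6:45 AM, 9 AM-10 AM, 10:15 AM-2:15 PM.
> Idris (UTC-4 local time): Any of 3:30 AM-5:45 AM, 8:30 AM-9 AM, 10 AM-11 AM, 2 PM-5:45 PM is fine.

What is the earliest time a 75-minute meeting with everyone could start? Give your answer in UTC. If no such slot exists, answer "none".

none

Rina in UTC: 09:00-09:45, 10:30-11:15, 12:30-19:30 (add 4h to convert from UTC-4).
Elena in UTC: 10:30-12:30, 14:15-15:00, 15:30-16:45, 18:30-21:00 (add 3h to convert from UTC-3).
Diego in UTC: 06:00-08:00, 10:00-14:30, 15:00-16:15 (add 4h to convert from UTC-4).
Teo in UTC: 09:00-09:45, 12:00-13:00, 13:15-17:15 (add 3h to convert from UTC-3).
Idris in UTC: 07:30-09:45, 12:30-13:00, 14:00-15:00, 18:00-21:45 (add 4h to convert from UTC-4).
Rina ∩ Elena: 10:30-11:15, 14:15-15:00, 15:30-16:45, 18:30-19:30.
Rina ∩ Elena ∩ Diego: 10:30-11:15, 14:15-14:30, 15:30-16:15.
Rina ∩ Elena ∩ Diego ∩ Teo: 14:15-14:30, 15:30-16:15.
Rina ∩ Elena ∩ Diego ∩ Teo ∩ Idris: 14:15-14:30.
So the common availability across everyone is 14:15-14:30.
No common window is at least 75 minutes long.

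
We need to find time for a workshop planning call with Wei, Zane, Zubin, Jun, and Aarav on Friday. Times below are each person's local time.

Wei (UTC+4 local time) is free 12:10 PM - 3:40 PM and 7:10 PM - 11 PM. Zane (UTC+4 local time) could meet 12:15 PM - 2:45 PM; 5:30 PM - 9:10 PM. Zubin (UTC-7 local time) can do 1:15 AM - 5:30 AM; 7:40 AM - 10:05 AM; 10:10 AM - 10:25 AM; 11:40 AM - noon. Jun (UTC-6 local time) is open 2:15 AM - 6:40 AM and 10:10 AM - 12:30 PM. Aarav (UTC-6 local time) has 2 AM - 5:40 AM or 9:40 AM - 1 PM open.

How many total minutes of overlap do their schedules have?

Wei in UTC: 08:10-11:40, 15:10-19:00 (subtract 4h to convert from UTC+4).
Zane in UTC: 08:15-10:45, 13:30-17:10 (subtract 4h to convert from UTC+4).
Zubin in UTC: 08:15-12:30, 14:40-17:05, 17:10-17:25, 18:40-19:00 (add 7h to convert from UTC-7).
Jun in UTC: 08:15-12:40, 16:10-18:30 (add 6h to convert from UTC-6).
Aarav in UTC: 08:00-11:40, 15:40-19:00 (add 6h to convert from UTC-6).
Wei ∩ Zane: 08:15-10:45, 15:10-17:10.
Wei ∩ Zane ∩ Zubin: 08:15-10:45, 15:10-17:05.
Wei ∩ Zane ∩ Zubin ∩ Jun: 08:15-10:45, 16:10-17:05.
Wei ∩ Zane ∩ Zubin ∩ Jun ∩ Aarav: 08:15-10:45, 16:10-17:05.
Summing the common windows: 150 + 55 = 205 minutes.

205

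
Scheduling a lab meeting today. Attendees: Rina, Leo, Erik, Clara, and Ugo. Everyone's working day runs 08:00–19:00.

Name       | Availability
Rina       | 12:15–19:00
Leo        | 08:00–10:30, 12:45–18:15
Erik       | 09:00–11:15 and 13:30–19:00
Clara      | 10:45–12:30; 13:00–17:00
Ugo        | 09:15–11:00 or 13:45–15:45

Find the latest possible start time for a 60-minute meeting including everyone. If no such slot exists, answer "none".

14:45

Rina ∩ Leo: 12:45-18:15.
Rina ∩ Leo ∩ Erik: 13:30-18:15.
Rina ∩ Leo ∩ Erik ∩ Clara: 13:30-17:00.
Rina ∩ Leo ∩ Erik ∩ Clara ∩ Ugo: 13:45-15:45.
The last common window of at least 60 minutes is 13:45-15:45; a 60-minute meeting can start as late as 14:45 and still end by 15:45.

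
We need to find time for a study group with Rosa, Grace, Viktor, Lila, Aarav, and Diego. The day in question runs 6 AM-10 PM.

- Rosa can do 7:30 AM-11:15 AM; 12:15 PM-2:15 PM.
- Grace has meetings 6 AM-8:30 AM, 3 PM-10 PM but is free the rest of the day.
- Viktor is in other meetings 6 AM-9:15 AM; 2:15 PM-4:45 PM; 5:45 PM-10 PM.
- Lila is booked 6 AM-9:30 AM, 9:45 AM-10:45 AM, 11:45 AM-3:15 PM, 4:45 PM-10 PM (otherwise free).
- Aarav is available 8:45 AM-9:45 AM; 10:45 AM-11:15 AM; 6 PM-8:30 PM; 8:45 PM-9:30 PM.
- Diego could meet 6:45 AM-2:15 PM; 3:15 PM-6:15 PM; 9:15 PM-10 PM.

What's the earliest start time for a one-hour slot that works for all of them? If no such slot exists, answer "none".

none

Rosa free: 07:30-11:15, 12:15-14:15.
Grace free: 08:30-15:00 (invert busy blocks within the working day).
Viktor free: 09:15-14:15, 16:45-17:45 (invert busy blocks within the working day).
Lila free: 09:30-09:45, 10:45-11:45, 15:15-16:45 (invert busy blocks within the working day).
Aarav free: 08:45-09:45, 10:45-11:15, 18:00-20:30, 20:45-21:30.
Diego free: 06:45-14:15, 15:15-18:15, 21:15-22:00.
Rosa ∩ Grace: 08:30-11:15, 12:15-14:15.
Rosa ∩ Grace ∩ Viktor: 09:15-11:15, 12:15-14:15.
Rosa ∩ Grace ∩ Viktor ∩ Lila: 09:30-09:45, 10:45-11:15.
Rosa ∩ Grace ∩ Viktor ∩ Lila ∩ Aarav: 09:30-09:45, 10:45-11:15.
Rosa ∩ Grace ∩ Viktor ∩ Lila ∩ Aarav ∩ Diego: 09:30-09:45, 10:45-11:15.
So the common availability across everyone is 09:30-09:45, 10:45-11:15.
No common window is at least 60 minutes long.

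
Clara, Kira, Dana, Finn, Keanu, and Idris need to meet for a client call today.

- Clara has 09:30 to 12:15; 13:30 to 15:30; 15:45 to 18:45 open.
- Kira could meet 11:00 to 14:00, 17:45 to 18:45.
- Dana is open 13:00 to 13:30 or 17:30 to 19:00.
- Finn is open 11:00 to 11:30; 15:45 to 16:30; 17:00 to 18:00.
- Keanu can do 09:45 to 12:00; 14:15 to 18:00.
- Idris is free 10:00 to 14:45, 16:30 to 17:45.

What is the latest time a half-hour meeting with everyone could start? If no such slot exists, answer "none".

none

Clara ∩ Kira: 11:00-12:15, 13:30-14:00, 17:45-18:45.
Clara ∩ Kira ∩ Dana: 17:45-18:45.
Clara ∩ Kira ∩ Dana ∩ Finn: 17:45-18:00.
Clara ∩ Kira ∩ Dana ∩ Finn ∩ Keanu: 17:45-18:00.
Clara ∩ Kira ∩ Dana ∩ Finn ∩ Keanu ∩ Idris: ∅.
There is no time when everyone is free.
No common window is at least 30 minutes long.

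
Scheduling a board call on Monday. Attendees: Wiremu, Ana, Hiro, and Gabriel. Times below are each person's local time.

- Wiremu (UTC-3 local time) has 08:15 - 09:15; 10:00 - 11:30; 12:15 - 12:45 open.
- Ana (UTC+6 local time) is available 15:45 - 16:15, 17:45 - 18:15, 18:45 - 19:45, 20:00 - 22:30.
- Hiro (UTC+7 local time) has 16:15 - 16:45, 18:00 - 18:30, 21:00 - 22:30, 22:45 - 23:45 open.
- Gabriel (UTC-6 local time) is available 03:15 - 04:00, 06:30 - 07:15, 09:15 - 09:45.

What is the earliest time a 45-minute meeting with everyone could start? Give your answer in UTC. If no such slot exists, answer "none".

Wiremu in UTC: 11:15-12:15, 13:00-14:30, 15:15-15:45 (add 3h to convert from UTC-3).
Ana in UTC: 09:45-10:15, 11:45-12:15, 12:45-13:45, 14:00-16:30 (subtract 6h to convert from UTC+6).
Hiro in UTC: 09:15-09:45, 11:00-11:30, 14:00-15:30, 15:45-16:45 (subtract 7h to convert from UTC+7).
Gabriel in UTC: 09:15-10:00, 12:30-13:15, 15:15-15:45 (add 6h to convert from UTC-6).
Wiremu ∩ Ana: 11:45-12:15, 13:00-13:45, 14:00-14:30, 15:15-15:45.
Wiremu ∩ Ana ∩ Hiro: 14:00-14:30, 15:15-15:30.
Wiremu ∩ Ana ∩ Hiro ∩ Gabriel: 15:15-15:30.
So the common availability across everyone is 15:15-15:30.
No common window is at least 45 minutes long.

none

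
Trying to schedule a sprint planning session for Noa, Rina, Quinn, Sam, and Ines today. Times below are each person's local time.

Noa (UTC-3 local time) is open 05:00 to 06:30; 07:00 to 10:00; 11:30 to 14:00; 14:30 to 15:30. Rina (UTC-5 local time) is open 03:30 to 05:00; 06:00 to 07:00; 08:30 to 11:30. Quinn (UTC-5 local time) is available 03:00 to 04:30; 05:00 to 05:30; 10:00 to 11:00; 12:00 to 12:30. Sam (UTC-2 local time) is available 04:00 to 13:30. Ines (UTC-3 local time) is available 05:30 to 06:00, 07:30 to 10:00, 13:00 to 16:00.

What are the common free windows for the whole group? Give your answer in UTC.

08:30-09:00

Noa in UTC: 08:00-09:30, 10:00-13:00, 14:30-17:00, 17:30-18:30 (add 3h to convert from UTC-3).
Rina in UTC: 08:30-10:00, 11:00-12:00, 13:30-16:30 (add 5h to convert from UTC-5).
Quinn in UTC: 08:00-09:30, 10:00-10:30, 15:00-16:00, 17:00-17:30 (add 5h to convert from UTC-5).
Sam in UTC: 06:00-15:30 (add 2h to convert from UTC-2).
Ines in UTC: 08:30-09:00, 10:30-13:00, 16:00-19:00 (add 3h to convert from UTC-3).
Noa ∩ Rina: 08:30-09:30, 11:00-12:00, 14:30-16:30.
Noa ∩ Rina ∩ Quinn: 08:30-09:30, 15:00-16:00.
Noa ∩ Rina ∩ Quinn ∩ Sam: 08:30-09:30, 15:00-15:30.
Noa ∩ Rina ∩ Quinn ∩ Sam ∩ Ines: 08:30-09:00.
Those are the intersection windows.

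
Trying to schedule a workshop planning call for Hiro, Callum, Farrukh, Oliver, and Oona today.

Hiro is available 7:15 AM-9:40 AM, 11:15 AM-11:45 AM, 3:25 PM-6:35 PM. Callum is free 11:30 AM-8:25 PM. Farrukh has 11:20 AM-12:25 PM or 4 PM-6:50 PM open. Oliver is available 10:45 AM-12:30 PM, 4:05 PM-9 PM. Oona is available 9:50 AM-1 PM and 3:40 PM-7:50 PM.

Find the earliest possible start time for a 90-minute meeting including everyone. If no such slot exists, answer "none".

16:05

Hiro ∩ Callum: 11:30-11:45, 15:25-18:35.
Hiro ∩ Callum ∩ Farrukh: 11:30-11:45, 16:00-18:35.
Hiro ∩ Callum ∩ Farrukh ∩ Oliver: 11:30-11:45, 16:05-18:35.
Hiro ∩ Callum ∩ Farrukh ∩ Oliver ∩ Oona: 11:30-11:45, 16:05-18:35.
The first common window of at least 90 minutes is 16:05-18:35, so the earliest start is 16:05.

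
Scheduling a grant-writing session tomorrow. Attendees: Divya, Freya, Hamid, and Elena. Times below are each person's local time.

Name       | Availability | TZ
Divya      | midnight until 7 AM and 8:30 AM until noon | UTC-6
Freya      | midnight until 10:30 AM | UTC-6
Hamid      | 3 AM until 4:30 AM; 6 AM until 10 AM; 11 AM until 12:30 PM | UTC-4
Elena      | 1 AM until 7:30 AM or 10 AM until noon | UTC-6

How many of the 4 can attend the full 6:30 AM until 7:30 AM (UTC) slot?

2

Divya in UTC: 06:00-13:00, 14:30-18:00 (add 6h to convert from UTC-6).
Freya in UTC: 06:00-16:30 (add 6h to convert from UTC-6).
Hamid in UTC: 07:00-08:30, 10:00-14:00, 15:00-16:30 (add 4h to convert from UTC-4).
Elena in UTC: 07:00-13:30, 16:00-18:00 (add 6h to convert from UTC-6).
Divya and Freya can make the full 06:30-07:30 slot — that's 2.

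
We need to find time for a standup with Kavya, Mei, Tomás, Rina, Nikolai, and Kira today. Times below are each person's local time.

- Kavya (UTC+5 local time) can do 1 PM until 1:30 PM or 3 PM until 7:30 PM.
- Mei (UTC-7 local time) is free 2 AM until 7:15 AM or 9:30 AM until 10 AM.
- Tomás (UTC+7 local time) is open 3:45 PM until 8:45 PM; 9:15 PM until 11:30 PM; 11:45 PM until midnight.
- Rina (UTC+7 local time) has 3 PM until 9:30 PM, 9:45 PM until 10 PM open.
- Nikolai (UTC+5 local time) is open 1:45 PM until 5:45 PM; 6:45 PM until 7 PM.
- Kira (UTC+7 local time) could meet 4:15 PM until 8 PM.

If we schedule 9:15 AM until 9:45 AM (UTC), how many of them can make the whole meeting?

5

Kavya in UTC: 08:00-08:30, 10:00-14:30 (subtract 5h to convert from UTC+5).
Mei in UTC: 09:00-14:15, 16:30-17:00 (add 7h to convert from UTC-7).
Tomás in UTC: 08:45-13:45, 14:15-16:30, 16:45-17:00 (subtract 7h to convert from UTC+7).
Rina in UTC: 08:00-14:30, 14:45-15:00 (subtract 7h to convert from UTC+7).
Nikolai in UTC: 08:45-12:45, 13:45-14:00 (subtract 5h to convert from UTC+5).
Kira in UTC: 09:15-13:00 (subtract 7h to convert from UTC+7).
Mei, Tomás, Rina, Nikolai, and Kira can make the full 09:15-09:45 slot — that's 5.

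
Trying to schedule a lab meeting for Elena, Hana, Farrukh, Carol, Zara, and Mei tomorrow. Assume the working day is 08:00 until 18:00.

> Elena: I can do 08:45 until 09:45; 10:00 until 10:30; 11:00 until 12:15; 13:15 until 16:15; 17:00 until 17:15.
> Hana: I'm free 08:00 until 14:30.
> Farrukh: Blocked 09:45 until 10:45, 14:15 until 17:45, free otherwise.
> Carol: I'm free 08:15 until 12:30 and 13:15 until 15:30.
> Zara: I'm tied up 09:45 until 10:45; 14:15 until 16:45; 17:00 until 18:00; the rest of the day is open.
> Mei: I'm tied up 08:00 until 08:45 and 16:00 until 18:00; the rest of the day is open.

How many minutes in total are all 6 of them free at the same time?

Elena free: 08:45-09:45, 10:00-10:30, 11:00-12:15, 13:15-16:15, 17:00-17:15.
Hana free: 08:00-14:30.
Farrukh free: 08:00-09:45, 10:45-14:15, 17:45-18:00 (invert busy blocks within the working day).
Carol free: 08:15-12:30, 13:15-15:30.
Zara free: 08:00-09:45, 10:45-14:15, 16:45-17:00 (invert busy blocks within the working day).
Mei free: 08:45-16:00 (invert busy blocks within the working day).
Elena ∩ Hana: 08:45-09:45, 10:00-10:30, 11:00-12:15, 13:15-14:30.
Elena ∩ Hana ∩ Farrukh: 08:45-09:45, 11:00-12:15, 13:15-14:15.
Elena ∩ Hana ∩ Farrukh ∩ Carol: 08:45-09:45, 11:00-12:15, 13:15-14:15.
Elena ∩ Hana ∩ Farrukh ∩ Carol ∩ Zara: 08:45-09:45, 11:00-12:15, 13:15-14:15.
Elena ∩ Hana ∩ Farrukh ∩ Carol ∩ Zara ∩ Mei: 08:45-09:45, 11:00-12:15, 13:15-14:15.
So the common availability across everyone is 08:45-09:45, 11:00-12:15, 13:15-14:15.
Summing the common windows: 60 + 75 + 60 = 195 minutes.

195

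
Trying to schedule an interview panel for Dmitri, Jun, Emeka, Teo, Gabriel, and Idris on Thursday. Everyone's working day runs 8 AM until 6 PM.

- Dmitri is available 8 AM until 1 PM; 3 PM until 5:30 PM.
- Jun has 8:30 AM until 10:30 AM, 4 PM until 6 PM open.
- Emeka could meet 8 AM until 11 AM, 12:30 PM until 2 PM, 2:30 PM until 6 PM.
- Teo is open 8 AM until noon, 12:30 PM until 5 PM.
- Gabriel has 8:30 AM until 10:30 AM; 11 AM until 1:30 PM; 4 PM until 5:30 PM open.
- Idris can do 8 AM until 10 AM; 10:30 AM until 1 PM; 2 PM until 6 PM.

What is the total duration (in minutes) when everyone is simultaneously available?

Dmitri ∩ Jun: 08:30-10:30, 16:00-17:30.
Dmitri ∩ Jun ∩ Emeka: 08:30-10:30, 16:00-17:30.
Dmitri ∩ Jun ∩ Emeka ∩ Teo: 08:30-10:30, 16:00-17:00.
Dmitri ∩ Jun ∩ Emeka ∩ Teo ∩ Gabriel: 08:30-10:30, 16:00-17:00.
Dmitri ∩ Jun ∩ Emeka ∩ Teo ∩ Gabriel ∩ Idris: 08:30-10:00, 16:00-17:00.
Summing the common windows: 90 + 60 = 150 minutes.

150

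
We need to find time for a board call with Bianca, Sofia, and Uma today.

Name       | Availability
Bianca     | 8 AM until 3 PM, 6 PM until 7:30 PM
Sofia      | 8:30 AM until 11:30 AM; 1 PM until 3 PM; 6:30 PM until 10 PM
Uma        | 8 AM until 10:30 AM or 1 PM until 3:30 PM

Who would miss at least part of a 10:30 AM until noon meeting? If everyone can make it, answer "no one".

Bianca: free for 10:30-12:00. Sofia: not fully free for 10:30-12:00. Uma: not fully free for 10:30-12:00.

Sofia, Uma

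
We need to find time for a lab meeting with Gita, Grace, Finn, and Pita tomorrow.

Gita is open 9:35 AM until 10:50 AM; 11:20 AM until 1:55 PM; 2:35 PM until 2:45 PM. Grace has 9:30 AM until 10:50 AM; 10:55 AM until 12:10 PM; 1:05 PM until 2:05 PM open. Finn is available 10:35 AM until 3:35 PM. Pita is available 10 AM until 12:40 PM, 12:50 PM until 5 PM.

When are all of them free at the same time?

10:35-10:50, 11:20-12:10, 13:05-13:55

Gita ∩ Grace: 09:35-10:50, 11:20-12:10, 13:05-13:55.
Gita ∩ Grace ∩ Finn: 10:35-10:50, 11:20-12:10, 13:05-13:55.
Gita ∩ Grace ∩ Finn ∩ Pita: 10:35-10:50, 11:20-12:10, 13:05-13:55.
So the common availability across everyone is 10:35-10:50, 11:20-12:10, 13:05-13:55.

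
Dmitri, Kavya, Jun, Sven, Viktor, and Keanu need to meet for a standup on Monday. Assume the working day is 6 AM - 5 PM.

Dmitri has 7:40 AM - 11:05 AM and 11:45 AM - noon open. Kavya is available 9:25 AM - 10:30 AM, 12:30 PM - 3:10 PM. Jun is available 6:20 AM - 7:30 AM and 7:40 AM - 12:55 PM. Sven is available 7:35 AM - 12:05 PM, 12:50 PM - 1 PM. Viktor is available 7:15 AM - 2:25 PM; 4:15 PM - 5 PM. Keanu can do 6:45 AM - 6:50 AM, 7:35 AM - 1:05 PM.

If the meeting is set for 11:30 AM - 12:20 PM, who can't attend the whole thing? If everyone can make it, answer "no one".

Dmitri, Kavya, Sven

Dmitri: not fully free for 11:30-12:20. Kavya: not fully free for 11:30-12:20. Jun: free for 11:30-12:20. Sven: not fully free for 11:30-12:20. Viktor: free for 11:30-12:20. Keanu: free for 11:30-12:20.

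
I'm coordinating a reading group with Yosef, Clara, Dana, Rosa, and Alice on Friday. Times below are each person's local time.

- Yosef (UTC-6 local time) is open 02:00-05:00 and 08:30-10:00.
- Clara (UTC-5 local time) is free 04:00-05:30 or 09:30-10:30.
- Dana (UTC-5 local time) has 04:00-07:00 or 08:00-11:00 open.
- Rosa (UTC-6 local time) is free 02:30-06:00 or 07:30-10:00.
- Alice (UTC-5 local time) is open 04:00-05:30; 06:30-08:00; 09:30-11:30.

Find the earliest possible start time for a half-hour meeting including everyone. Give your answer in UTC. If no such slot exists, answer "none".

Yosef in UTC: 08:00-11:00, 14:30-16:00 (add 6h to convert from UTC-6).
Clara in UTC: 09:00-10:30, 14:30-15:30 (add 5h to convert from UTC-5).
Dana in UTC: 09:00-12:00, 13:00-16:00 (add 5h to convert from UTC-5).
Rosa in UTC: 08:30-12:00, 13:30-16:00 (add 6h to convert from UTC-6).
Alice in UTC: 09:00-10:30, 11:30-13:00, 14:30-16:30 (add 5h to convert from UTC-5).
Yosef ∩ Clara: 09:00-10:30, 14:30-15:30.
Yosef ∩ Clara ∩ Dana: 09:00-10:30, 14:30-15:30.
Yosef ∩ Clara ∩ Dana ∩ Rosa: 09:00-10:30, 14:30-15:30.
Yosef ∩ Clara ∩ Dana ∩ Rosa ∩ Alice: 09:00-10:30, 14:30-15:30.
Those are the intersection windows.
The first common window of at least 30 minutes is 09:00-10:30, so the earliest start is 09:00.

09:00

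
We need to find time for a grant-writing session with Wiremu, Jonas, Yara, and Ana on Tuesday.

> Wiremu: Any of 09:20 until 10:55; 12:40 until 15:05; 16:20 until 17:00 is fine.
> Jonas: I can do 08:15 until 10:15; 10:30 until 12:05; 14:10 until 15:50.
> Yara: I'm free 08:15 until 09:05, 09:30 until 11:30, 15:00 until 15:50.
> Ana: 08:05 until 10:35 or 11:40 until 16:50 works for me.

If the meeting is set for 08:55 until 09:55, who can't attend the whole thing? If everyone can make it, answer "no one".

Wiremu, Yara

Wiremu: not fully free for 08:55-09:55. Jonas: free for 08:55-09:55. Yara: not fully free for 08:55-09:55. Ana: free for 08:55-09:55.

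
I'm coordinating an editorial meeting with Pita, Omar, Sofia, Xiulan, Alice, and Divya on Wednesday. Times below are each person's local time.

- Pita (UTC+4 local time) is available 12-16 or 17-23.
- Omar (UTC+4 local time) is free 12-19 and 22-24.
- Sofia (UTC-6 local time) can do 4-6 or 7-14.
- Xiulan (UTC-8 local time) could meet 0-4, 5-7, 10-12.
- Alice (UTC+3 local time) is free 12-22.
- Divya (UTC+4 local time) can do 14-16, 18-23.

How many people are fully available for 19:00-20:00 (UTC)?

Pita in UTC: 08:00-12:00, 13:00-19:00 (subtract 4h to convert from UTC+4).
Omar in UTC: 08:00-15:00, 18:00-20:00 (subtract 4h to convert from UTC+4).
Sofia in UTC: 10:00-12:00, 13:00-20:00 (add 6h to convert from UTC-6).
Xiulan in UTC: 08:00-12:00, 13:00-15:00, 18:00-20:00 (add 8h to convert from UTC-8).
Alice in UTC: 09:00-19:00 (subtract 3h to convert from UTC+3).
Divya in UTC: 10:00-12:00, 14:00-19:00 (subtract 4h to convert from UTC+4).
Omar, Sofia, and Xiulan can make the full 19:00-20:00 slot — that's 3.

3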